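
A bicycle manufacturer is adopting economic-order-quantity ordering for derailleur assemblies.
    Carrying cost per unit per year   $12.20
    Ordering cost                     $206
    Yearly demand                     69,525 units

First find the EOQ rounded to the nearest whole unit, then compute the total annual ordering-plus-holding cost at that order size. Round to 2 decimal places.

Optimal lot size Q* = (2 × 69,525 × $206 / $12.2)^½ ≈ 1,532.28 → Q = 1,532 units
Annual ordering cost = (D/Q)·S = (69,525/1,532) × 206 = $9,348.66
Annual holding cost  = (Q/2)·H = (1,532/2) × 12.2 = $9,345.20
Total = $9,348.66 + $9,345.20 = $18,693.86

$18,693.86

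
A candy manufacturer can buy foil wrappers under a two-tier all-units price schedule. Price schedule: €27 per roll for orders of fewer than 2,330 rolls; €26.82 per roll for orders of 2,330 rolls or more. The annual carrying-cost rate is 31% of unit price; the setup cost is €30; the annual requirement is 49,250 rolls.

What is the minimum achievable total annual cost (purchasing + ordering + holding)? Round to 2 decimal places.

H₁ = 31%×€27 = €8.3700;  H₂ = 31%×€26.82 = €8.3142
EOQ₁ = √(2×49,250×30/8.3700) = 594.18  (< 2,330, feasible at tier 1)
EOQ₂ = √(2×49,250×30/8.3142) = 596.17  (< 2,330 → use Q = 2,330 at tier-2 price)
TC(tier 1 (EOQ₁), Q≈594.2) = €1,334,723.26
TC(tier 2, Q≈2,330.0) = €1,331,205.16
Minimum at tier 2: €1,331,205.16

€1,331,205.16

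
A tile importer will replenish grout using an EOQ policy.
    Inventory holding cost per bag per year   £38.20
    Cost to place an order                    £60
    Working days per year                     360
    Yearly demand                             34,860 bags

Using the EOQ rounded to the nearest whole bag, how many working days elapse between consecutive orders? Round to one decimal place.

3.4 days

EOQ = √(2DS/H) = √(2 × 34,860 × 60 / 38.2)
    = √(109,507.85) ≈ 330.92 → Q = 331 bags
T = Q/D × 360 days = 331/34,860 × 360 = 3.418 days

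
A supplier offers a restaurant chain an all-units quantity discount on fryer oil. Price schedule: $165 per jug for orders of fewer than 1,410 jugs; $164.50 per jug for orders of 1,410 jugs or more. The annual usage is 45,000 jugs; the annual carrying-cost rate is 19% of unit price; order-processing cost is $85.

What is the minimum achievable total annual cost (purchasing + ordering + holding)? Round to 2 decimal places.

$7,427,247.54

H₁ = 19%×$165 = $31.3500;  H₂ = 19%×$164.50 = $31.2550
EOQ₁ = √(2×45,000×85/31.3500) = 493.98  (< 1,410, feasible at tier 1)
EOQ₂ = √(2×45,000×85/31.2550) = 494.73  (< 1,410 → use Q = 1,410 at tier-2 price)
TC(tier 1 (EOQ₁), Q≈494.0) = $7,440,486.36
TC(tier 2, Q≈1,410.0) = $7,427,247.54
Minimum at tier 2: $7,427,247.54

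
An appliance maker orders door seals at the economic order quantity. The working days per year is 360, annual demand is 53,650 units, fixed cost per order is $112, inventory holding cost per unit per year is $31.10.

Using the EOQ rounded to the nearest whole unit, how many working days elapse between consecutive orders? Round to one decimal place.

4.2 days

Optimal lot size Q* = (2 × 53,650 × $112 / $31.1)^½ ≈ 621.63 → Q = 622 units
Cycle time = (working days × Q)/D = (360 × 622) / 53,650 = 4.174 days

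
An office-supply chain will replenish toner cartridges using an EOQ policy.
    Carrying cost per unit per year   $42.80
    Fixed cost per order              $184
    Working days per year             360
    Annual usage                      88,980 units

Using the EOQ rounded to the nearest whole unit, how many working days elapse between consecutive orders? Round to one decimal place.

3.5 days

Q* = √(2·D·S / H) = √(2·88,980·184 / 42.8) = √765,061.7 ≈ 874.68 → Q = 875 units
Days between orders = 360 / (D/Q) = 360 / 101.691 ≈ 3.540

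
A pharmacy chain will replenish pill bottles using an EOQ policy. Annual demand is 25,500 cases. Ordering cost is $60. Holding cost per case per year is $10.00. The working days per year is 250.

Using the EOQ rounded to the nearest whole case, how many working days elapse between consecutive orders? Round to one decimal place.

Q* = √(2·D·S / H) = √(2·25,500·60 / 10) = √306,000.0 ≈ 553.17 → Q = 553 cases
T = Q/D × 250 days = 553/25,500 × 250 = 5.422 days

5.4 days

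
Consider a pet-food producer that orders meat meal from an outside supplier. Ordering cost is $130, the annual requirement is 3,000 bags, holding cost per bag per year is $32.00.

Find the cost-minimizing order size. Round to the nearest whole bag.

156 bags

Q* = √(2·D·S / H) = √(2·3,000·130 / 32) = √24,375.0 ≈ 156.12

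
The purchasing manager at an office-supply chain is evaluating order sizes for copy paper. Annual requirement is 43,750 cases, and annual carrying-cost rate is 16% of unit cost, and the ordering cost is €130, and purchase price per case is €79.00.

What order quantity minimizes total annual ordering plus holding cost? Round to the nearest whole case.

Carrying cost H = €79 × 16% = €12.6400/case/yr
EOQ = √(2DS/H) = √(2 × 43,750 × 130 / 12.64)
    = √(899,920.89) ≈ 948.64

949 cases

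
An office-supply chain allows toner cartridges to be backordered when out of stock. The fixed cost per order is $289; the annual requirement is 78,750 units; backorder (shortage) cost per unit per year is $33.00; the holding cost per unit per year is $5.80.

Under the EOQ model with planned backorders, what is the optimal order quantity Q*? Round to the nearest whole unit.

3,038 units

Basic EOQ = √(2·78,750·289/5.8) = 2,801.401
Backorder adjustment √((H+b)/b) = √((5.8+33)/33) = 1.0843
Q* = 2,801.401 × 1.0843 ≈ 3,037.62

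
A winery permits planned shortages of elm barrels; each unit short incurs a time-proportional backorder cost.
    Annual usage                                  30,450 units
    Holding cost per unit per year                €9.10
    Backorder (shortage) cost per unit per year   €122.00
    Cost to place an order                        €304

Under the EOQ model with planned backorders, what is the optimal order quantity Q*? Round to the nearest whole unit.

Basic EOQ = √(2·30,450·304/9.1) = 1,426.346
Backorder adjustment √((H+b)/b) = √((9.1+122)/122) = 1.0366
Q* = 1,426.346 × 1.0366 ≈ 1,478.58

1,479 units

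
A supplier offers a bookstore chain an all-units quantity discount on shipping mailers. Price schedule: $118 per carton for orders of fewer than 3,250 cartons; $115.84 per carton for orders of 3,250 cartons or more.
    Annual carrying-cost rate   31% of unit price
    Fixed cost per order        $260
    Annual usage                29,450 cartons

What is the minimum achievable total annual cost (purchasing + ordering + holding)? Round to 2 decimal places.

H₁ = 31%×$118 = $36.5800;  H₂ = 31%×$115.84 = $35.9104
EOQ₁ = √(2×29,450×260/36.5800) = 647.03  (< 3,250, feasible at tier 1)
EOQ₂ = √(2×29,450×260/35.9104) = 653.03  (< 3,250 → use Q = 3,250 at tier-2 price)
TC(tier 1 (EOQ₁), Q≈647.0) = $3,498,768.25
TC(tier 2, Q≈3,250.0) = $3,472,198.40
Minimum at tier 2: $3,472,198.40

$3,472,198.40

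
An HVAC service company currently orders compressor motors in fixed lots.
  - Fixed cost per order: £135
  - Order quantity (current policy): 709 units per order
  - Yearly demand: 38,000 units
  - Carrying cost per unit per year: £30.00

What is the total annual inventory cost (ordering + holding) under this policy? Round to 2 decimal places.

Orders/yr = 38,000/709 = 53.597; ordering cost = 53.597 × £135 = £7,235.54
Average inventory = 709/2 = 354.5; holding cost = 354.5 × £30 = £10,635.00
Total = £7,235.54 + £10,635.00 = £17,870.54

£17,870.54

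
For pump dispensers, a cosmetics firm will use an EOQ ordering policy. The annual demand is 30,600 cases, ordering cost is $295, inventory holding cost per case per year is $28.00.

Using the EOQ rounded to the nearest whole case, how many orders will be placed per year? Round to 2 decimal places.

2DS/H = 2·30,600·295/28 = 644,785.71
EOQ = √644,785.71 ≈ 802.99 → Q = 803
Orders per year = D/Q = 30,600 / 803 = 38.107

38.11 orders per year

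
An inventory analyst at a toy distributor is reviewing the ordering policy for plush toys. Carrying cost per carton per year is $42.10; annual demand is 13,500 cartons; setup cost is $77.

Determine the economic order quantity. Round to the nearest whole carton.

222 cartons

Optimal lot size Q* = (2 × 13,500 × $77 / $42.1)^½ ≈ 222.22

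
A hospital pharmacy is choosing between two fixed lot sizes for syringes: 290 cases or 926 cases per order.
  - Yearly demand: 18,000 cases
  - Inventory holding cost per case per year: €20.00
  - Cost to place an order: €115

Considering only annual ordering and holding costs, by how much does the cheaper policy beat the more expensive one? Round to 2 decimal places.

TC(Q) = (D/Q)S + (Q/2)H
TC(290) = (18,000/290)×115 + (290/2)×20 = €10,037.93
TC(926) = (18,000/926)×115 + (926/2)×20 = €11,495.42
Lots of 290 are cheaper by €1,457.49.

€1,457.49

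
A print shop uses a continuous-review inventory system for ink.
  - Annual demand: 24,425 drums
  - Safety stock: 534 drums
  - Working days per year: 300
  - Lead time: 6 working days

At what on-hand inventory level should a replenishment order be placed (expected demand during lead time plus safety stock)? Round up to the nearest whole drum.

1,023 drums

Daily demand d = 24,425 / 300 = 81.417 drums/day
Demand during lead time = 81.417 × 6 = 488.50
Reorder point = 488.50 + 534 = 1,022.50 → round up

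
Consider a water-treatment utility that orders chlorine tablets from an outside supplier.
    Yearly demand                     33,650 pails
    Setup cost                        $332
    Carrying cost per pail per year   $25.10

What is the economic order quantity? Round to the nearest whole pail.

Optimal lot size Q* = (2 × 33,650 × $332 / $25.1)^½ ≈ 943.50

943 pails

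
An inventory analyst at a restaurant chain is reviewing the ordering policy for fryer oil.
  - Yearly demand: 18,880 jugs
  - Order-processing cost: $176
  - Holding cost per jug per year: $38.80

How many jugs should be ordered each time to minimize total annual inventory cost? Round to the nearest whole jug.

414 jugs

EOQ = √(2DS/H) = √(2 × 18,880 × 176 / 38.8)
    = √(171,282.47) ≈ 413.86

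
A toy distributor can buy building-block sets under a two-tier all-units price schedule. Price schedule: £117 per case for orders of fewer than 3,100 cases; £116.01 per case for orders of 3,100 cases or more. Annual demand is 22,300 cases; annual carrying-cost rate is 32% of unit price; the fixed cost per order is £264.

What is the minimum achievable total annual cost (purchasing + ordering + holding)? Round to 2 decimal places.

£2,630,096.04

H₁ = 32%×£117 = £37.4400;  H₂ = 32%×£116.01 = £37.1232
EOQ₁ = √(2×22,300×264/37.4400) = 560.79  (< 3,100, feasible at tier 1)
EOQ₂ = √(2×22,300×264/37.1232) = 563.18  (< 3,100 → use Q = 3,100 at tier-2 price)
TC(tier 1 (EOQ₁), Q≈560.8) = £2,630,096.04
TC(tier 2, Q≈3,100.0) = £2,646,463.06
Minimum at tier 1 (EOQ₁): £2,630,096.04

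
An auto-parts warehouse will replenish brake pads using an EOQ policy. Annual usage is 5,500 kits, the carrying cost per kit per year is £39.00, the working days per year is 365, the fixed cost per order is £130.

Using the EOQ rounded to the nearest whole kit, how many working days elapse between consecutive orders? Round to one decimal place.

12.7 days

Optimal lot size Q* = (2 × 5,500 × £130 / £39)^½ ≈ 191.49 → Q = 191 kits
T = Q/D × 365 days = 191/5,500 × 365 = 12.675 days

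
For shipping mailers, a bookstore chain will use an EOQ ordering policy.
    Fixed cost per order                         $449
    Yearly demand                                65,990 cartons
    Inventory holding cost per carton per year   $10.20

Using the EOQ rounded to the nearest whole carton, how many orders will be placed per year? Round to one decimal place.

27.4 orders per year

2DS/H = 2·65,990·449/10.2 = 5,809,707.84
EOQ = √5,809,707.84 ≈ 2,410.33 → Q = 2,410
N = D/Q = 65,990/2,410 ≈ 27.382 orders/yr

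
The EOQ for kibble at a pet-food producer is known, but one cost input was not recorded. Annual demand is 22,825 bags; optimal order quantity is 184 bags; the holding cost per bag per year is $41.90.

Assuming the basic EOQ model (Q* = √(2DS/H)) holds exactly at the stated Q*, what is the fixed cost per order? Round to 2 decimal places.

Since Q* = (2DS/H)^½, squaring gives Q*²·H = 2DS.
S = Q²H / (2D) = 184² × 41.9 / (2 × 22,825) = 31.0748

$31.07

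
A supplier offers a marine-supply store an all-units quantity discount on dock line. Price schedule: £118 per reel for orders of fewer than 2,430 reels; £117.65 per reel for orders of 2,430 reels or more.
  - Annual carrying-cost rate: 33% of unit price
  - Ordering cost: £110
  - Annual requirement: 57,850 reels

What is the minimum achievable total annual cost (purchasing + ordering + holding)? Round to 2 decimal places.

H₁ = 33%×£118 = £38.9400;  H₂ = 33%×£117.65 = £38.8245
EOQ₁ = √(2×57,850×110/38.9400) = 571.70  (< 2,430, feasible at tier 1)
EOQ₂ = √(2×57,850×110/38.8245) = 572.55  (< 2,430 → use Q = 2,430 at tier-2 price)
TC(tier 1 (EOQ₁), Q≈571.7) = £6,848,561.84
TC(tier 2, Q≈2,430.0) = £6,855,842.99
Minimum at tier 1 (EOQ₁): £6,848,561.84

£6,848,561.84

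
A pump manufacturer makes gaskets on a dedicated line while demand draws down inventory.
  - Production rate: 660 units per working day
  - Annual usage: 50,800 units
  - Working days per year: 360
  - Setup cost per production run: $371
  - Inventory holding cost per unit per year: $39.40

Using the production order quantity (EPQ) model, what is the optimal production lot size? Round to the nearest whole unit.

1,103 units

Daily demand d = 50,800/360 = 141.111; p = 660; 1 − d/p = 0.78620
EPQ = √(2DS / (H(1 − d/p)))
    = √(2 × 50,800 × 371 / (39.4 × 0.78620)) ≈ 1,103.11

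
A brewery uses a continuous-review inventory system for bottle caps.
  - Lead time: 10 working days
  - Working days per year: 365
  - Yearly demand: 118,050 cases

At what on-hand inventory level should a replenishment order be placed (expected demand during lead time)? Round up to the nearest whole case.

3,235 cases

Daily demand d = 118,050 / 365 = 323.425 cases/day
Demand during lead time = 323.425 × 10 = 3,234.25
Reorder point = 3,234.25 → round up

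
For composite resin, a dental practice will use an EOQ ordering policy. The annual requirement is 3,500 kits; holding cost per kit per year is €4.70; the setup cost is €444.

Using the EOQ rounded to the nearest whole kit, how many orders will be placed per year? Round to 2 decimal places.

4.31 orders per year

2DS/H = 2·3,500·444/4.7 = 661,276.60
EOQ = √661,276.60 ≈ 813.19 → Q = 813
Orders per year = D/Q = 3,500 / 813 = 4.305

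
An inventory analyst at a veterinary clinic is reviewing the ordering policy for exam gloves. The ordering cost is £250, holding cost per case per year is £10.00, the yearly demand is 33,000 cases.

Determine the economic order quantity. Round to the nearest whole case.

2DS/H = 2·33,000·250/10 = 1,650,000.00
EOQ = √1,650,000.00 ≈ 1,284.52

1,285 cases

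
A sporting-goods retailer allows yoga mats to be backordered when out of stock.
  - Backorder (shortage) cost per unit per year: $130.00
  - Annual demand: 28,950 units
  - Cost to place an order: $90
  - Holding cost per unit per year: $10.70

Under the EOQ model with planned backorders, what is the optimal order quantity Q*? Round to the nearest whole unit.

726 units

Basic EOQ = √(2·28,950·90/10.7) = 697.861
Backorder adjustment √((H+b)/b) = √((10.7+130)/130) = 1.0403
Q* = 697.861 × 1.0403 ≈ 726.01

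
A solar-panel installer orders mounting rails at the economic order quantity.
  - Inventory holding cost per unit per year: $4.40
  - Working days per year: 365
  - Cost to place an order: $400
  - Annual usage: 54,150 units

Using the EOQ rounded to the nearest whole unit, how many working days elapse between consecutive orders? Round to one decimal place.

21.2 days

Optimal lot size Q* = (2 × 54,150 × $400 / $4.4)^½ ≈ 3,137.75 → Q = 3,138 units
T = Q/D × 365 days = 3,138/54,150 × 365 = 21.152 days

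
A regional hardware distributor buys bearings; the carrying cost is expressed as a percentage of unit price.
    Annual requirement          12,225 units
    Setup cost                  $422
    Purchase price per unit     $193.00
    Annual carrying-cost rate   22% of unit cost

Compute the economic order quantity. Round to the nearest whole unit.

493 units

Holding cost per unit per year: H = 22% × $193 = $42.4600
EOQ = √(2DS/H) = √(2 × 12,225 × 422 / 42.46)
    = √(243,002.83) ≈ 492.95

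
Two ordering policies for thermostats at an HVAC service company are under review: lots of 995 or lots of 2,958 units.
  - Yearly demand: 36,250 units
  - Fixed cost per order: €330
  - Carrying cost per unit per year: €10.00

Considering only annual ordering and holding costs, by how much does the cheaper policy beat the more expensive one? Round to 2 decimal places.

€1,836.50

For each Q, cost = (D/Q)·S + (Q/2)·H.
TC(995) = (36,250/995)×330 + (995/2)×10 = €16,997.61
TC(2,958) = (36,250/2,958)×330 + (2,958/2)×10 = €18,834.12
Cheaper: Q = 995.  Difference = €1,836.50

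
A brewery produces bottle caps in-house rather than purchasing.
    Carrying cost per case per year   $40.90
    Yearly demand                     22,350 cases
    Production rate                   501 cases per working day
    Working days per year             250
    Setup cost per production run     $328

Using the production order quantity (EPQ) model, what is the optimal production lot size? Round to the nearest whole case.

d = 22,350/250 = 89.4000 cases/day;  effective holding cost H(1 − d/p) = 40.9·(1 − 89.4000/501) = 33.60168
Q* = √(2DS / H_eff) = √(2·22,350·328 / 33.60168) ≈ 660.56

661 cases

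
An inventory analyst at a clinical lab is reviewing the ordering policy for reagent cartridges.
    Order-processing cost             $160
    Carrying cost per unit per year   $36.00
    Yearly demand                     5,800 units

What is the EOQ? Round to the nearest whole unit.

227 units

Q* = √(2·D·S / H) = √(2·5,800·160 / 36) = √51,555.6 ≈ 227.06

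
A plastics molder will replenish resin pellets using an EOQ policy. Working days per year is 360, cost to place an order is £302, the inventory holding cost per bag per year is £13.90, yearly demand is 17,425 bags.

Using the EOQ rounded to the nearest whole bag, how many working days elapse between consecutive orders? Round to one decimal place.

18.0 days

Q* = √(2·D·S / H) = √(2·17,425·302 / 13.9) = √757,172.7 ≈ 870.16 → Q = 870 bags
T = Q/D × 360 days = 870/17,425 × 360 = 17.974 days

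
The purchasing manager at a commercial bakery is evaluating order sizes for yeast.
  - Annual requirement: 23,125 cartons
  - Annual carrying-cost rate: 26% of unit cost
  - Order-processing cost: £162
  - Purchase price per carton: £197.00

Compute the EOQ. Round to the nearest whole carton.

Holding cost per carton per year: H = 26% × £197 = £51.2200
Q* = √(2·D·S / H) = √(2·23,125·162 / 51.22) = √146,280.7 ≈ 382.47

382 cartons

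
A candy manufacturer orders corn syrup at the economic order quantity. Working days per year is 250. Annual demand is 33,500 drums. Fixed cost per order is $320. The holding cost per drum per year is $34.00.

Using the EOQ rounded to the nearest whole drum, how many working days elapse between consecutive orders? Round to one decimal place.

Q* = √(2·D·S / H) = √(2·33,500·320 / 34) = √630,588.2 ≈ 794.10 → Q = 794 drums
Cycle time = (working days × Q)/D = (250 × 794) / 33,500 = 5.925 days

5.9 days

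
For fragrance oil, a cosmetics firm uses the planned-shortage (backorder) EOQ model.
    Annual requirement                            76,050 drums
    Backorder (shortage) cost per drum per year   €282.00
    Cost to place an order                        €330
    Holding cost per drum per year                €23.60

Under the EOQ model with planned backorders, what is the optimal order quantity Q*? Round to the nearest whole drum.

Basic EOQ = √(2·76,050·330/23.6) = 1,458.363
Backorder adjustment √((H+b)/b) = √((23.6+282)/282) = 1.0410
Q* = 1,458.363 × 1.0410 ≈ 1,518.16

1,518 drums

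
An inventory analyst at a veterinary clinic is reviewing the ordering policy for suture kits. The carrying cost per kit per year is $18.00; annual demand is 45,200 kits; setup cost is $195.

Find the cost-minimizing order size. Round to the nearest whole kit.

990 kits

Optimal lot size Q* = (2 × 45,200 × $195 / $18)^½ ≈ 989.61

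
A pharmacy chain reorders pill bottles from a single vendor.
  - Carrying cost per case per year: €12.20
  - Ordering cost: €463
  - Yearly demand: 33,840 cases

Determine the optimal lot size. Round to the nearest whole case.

1,603 cases

Q* = √(2·D·S / H) = √(2·33,840·463 / 12.2) = √2,568,511.5 ≈ 1,602.66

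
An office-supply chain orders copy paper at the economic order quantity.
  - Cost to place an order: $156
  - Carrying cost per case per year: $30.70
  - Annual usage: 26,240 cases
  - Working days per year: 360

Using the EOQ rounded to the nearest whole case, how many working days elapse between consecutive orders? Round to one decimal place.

7.1 days

2DS/H = 2·26,240·156/30.7 = 266,673.62
EOQ = √266,673.62 ≈ 516.40 → Q = 516 cases
T = Q/D × 360 days = 516/26,240 × 360 = 7.079 days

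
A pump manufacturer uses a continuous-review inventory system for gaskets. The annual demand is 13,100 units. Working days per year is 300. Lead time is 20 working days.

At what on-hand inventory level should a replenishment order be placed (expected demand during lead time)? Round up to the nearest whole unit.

Daily demand d = 13,100 / 300 = 43.667 units/day
Demand during lead time = 43.667 × 20 = 873.33
Reorder point = 873.33 → round up

874 units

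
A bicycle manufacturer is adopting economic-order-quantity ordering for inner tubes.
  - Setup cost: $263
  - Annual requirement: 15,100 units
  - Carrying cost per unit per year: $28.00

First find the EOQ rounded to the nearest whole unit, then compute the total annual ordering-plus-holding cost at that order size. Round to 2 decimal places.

$14,912.84

EOQ = √(2DS/H) = √(2 × 15,100 × 263 / 28)
    = √(283,664.29) ≈ 532.60 → Q = 533 units
Ordering: D/Q × S = 15,100/533 × $263 = $7,450.84
Holding:  Q/2 × H = 533/2 × $28 = $7,462.00
Total = $7,450.84 + $7,462.00 = $14,912.84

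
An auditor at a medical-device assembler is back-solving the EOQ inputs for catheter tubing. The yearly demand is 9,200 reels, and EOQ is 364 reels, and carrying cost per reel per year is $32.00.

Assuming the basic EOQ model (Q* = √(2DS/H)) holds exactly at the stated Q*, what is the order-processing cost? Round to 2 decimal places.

$230.43

From Q* = √(2DS/H) ⇒ Q*² = 2DS/H.
S = Q²H / (2D) = 364² × 32 / (2 × 9,200) = 230.4278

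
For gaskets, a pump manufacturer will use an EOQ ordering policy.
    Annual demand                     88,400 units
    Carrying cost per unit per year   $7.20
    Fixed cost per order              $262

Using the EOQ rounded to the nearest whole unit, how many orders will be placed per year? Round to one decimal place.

2DS/H = 2·88,400·262/7.2 = 6,433,555.56
EOQ = √6,433,555.56 ≈ 2,536.45 → Q = 2,536
N = D/Q = 88,400/2,536 ≈ 34.858 orders/yr

34.9 orders per year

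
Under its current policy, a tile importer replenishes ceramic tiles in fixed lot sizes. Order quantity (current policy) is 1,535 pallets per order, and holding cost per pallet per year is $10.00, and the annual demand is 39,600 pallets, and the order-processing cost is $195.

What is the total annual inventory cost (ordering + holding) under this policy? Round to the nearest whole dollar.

Annual ordering cost = (D/Q)·S = (39,600/1,535) × 195 = $5,030.62
Annual holding cost  = (Q/2)·H = (1,535/2) × 10 = $7,675.00
Total = $5,030.62 + $7,675.00 = $12,705.62

$12,706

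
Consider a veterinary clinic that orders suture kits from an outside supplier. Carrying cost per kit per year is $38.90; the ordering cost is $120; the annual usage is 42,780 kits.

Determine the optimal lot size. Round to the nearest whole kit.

EOQ = √(2DS/H) = √(2 × 42,780 × 120 / 38.9)
    = √(263,938.30) ≈ 513.75

514 kits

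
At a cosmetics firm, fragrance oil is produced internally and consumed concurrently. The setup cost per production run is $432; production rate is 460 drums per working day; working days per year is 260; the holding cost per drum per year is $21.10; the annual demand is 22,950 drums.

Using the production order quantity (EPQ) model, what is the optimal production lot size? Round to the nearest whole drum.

Daily demand d = 22,950/260 = 88.269; p = 460; 1 − d/p = 0.80811
EPQ = √(2DS / (H(1 − d/p)))
    = √(2 × 22,950 × 432 / (21.1 × 0.80811)) ≈ 1,078.38

1,078 drums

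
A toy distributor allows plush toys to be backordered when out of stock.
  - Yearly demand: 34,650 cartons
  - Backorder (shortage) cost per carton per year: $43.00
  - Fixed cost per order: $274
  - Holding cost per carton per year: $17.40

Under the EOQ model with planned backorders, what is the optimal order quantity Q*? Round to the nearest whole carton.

1,238 cartons

Q* = √(2DS/H) · √((H + b)/b)
   = √(2 × 34,650 × 274 / 17.4) · √((17.4 + 43) / 43)
   = 1,044.641 × 1.1852 ≈ 1,238.09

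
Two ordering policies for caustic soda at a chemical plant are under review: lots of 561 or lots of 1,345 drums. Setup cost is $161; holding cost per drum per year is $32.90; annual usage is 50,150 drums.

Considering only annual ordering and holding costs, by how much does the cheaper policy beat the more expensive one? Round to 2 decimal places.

Annual cost at Q: ordering D·S/Q plus holding Q·H/2.
TC(561) = (50,150/561)×161 + (561/2)×32.9 = $23,620.87
TC(1,345) = (50,150/1,345)×161 + (1,345/2)×32.9 = $28,128.34
Lots of 561 are cheaper by $4,507.46.

$4,507.46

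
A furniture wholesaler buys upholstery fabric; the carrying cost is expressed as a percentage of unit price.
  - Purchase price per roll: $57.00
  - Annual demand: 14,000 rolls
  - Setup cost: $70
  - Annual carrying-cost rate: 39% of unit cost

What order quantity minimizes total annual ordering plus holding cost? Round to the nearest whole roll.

297 rolls

Holding cost per roll per year: H = 39% × $57 = $22.2300
Optimal lot size Q* = (2 × 14,000 × $70 / $22.23)^½ ≈ 296.93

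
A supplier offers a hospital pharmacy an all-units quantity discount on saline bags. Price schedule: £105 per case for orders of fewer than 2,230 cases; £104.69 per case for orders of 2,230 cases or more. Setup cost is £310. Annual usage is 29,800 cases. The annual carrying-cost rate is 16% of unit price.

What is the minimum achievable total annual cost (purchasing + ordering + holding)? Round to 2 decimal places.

£3,142,581.30

H₁ = 16%×£105 = £16.8000;  H₂ = 16%×£104.69 = £16.7504
EOQ₁ = √(2×29,800×310/16.8000) = 1,048.70  (< 2,230, feasible at tier 1)
EOQ₂ = √(2×29,800×310/16.7504) = 1,050.25  (< 2,230 → use Q = 2,230 at tier-2 price)
TC(tier 1 (EOQ₁), Q≈1,048.7) = £3,146,618.08
TC(tier 2, Q≈2,230.0) = £3,142,581.30
Minimum at tier 2: £3,142,581.30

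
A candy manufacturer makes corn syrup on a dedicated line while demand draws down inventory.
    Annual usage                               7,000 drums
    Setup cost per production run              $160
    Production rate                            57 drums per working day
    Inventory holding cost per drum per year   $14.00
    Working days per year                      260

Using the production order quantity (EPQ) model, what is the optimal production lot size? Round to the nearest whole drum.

551 drums

d = 7,000/260 = 26.9231 drums/day;  effective holding cost H(1 − d/p) = 14·(1 − 26.9231/57) = 7.38731
Q* = √(2DS / H_eff) = √(2·7,000·160 / 7.38731) ≈ 550.66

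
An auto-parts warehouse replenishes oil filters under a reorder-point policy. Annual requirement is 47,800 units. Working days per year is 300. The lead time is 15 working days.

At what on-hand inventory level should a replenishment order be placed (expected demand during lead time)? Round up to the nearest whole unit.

2,390 units

Daily demand d = 47,800 / 300 = 159.333 units/day
Demand during lead time = 159.333 × 15 = 2,390.00
Reorder point = 2,390.00 → round up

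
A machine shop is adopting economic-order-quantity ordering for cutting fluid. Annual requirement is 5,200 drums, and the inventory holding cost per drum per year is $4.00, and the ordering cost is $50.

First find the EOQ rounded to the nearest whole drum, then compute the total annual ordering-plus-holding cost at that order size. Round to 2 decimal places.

Optimal lot size Q* = (2 × 5,200 × $50 / $4)^½ ≈ 360.56 → Q = 361 drums
Orders/yr = 5,200/361 = 14.404; ordering cost = 14.404 × $50 = $720.22
Average inventory = 361/2 = 180.5; holding cost = 180.5 × $4 = $722.00
Total = $720.22 + $722.00 = $1,442.22

$1,442.22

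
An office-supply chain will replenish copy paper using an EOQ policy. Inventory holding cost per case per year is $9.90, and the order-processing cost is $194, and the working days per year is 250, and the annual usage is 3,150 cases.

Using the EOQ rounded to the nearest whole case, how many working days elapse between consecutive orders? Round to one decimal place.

27.9 days

Q* = √(2·D·S / H) = √(2·3,150·194 / 9.9) = √123,454.5 ≈ 351.36 → Q = 351 cases
T = Q/D × 250 days = 351/3,150 × 250 = 27.857 days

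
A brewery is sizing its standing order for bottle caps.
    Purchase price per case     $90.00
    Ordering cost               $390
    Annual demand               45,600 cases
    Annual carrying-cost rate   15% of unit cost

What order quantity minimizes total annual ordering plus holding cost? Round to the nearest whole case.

Carrying cost H = $90 × 15% = $13.5000/case/yr
2DS/H = 2·45,600·390/13.5 = 2,634,666.67
EOQ = √2,634,666.67 ≈ 1,623.17

1,623 cases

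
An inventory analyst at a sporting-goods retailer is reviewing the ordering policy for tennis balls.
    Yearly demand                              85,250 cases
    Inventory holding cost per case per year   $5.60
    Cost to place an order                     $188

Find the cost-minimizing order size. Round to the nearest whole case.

2DS/H = 2·85,250·188/5.6 = 5,723,928.57
EOQ = √5,723,928.57 ≈ 2,392.47

2,392 cases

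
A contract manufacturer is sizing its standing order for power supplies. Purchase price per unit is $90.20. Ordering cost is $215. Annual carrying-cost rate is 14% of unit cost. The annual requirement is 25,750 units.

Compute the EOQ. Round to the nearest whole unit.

936 units

H = i·C = 0.14 × $90.2 = $12.6280 per unit-year
Q* = √(2·D·S / H) = √(2·25,750·215 / 12.628) = √876,821.3 ≈ 936.39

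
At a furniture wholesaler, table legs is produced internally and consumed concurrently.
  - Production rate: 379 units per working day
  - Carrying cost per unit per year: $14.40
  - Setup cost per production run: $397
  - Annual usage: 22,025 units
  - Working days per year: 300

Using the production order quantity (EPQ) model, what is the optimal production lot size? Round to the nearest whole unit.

1,227 units

d = 22,025/300 = 73.4167 units/day;  effective holding cost H(1 − d/p) = 14.4·(1 − 73.4167/379) = 11.61055
Q* = √(2DS / H_eff) = √(2·22,025·397 / 11.61055) ≈ 1,227.27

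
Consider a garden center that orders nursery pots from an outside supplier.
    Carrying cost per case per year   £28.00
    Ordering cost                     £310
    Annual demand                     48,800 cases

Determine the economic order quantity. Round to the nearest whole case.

1,040 cases

EOQ = √(2DS/H) = √(2 × 48,800 × 310 / 28)
    = √(1,080,571.43) ≈ 1,039.51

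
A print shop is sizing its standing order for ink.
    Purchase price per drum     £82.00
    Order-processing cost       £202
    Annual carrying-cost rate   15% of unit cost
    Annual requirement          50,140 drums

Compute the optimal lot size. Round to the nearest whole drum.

1,283 drums

Carrying cost H = £82 × 15% = £12.3000/drum/yr
EOQ = √(2DS/H) = √(2 × 50,140 × 202 / 12.3)
    = √(1,646,874.80) ≈ 1,283.31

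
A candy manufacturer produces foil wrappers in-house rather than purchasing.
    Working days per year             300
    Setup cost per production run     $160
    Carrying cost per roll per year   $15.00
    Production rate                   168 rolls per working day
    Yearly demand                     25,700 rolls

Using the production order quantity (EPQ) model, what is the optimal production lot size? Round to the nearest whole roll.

d = 25,700/300 = 85.6667 rolls/day;  effective holding cost H(1 − d/p) = 15·(1 − 85.6667/168) = 7.35119
Q* = √(2DS / H_eff) = √(2·25,700·160 / 7.35119) ≈ 1,057.70

1,058 rolls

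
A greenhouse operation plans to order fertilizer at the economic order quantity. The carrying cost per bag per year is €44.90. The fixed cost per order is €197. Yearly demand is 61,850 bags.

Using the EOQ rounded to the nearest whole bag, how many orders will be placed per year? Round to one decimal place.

Q* = √(2·D·S / H) = √(2·61,850·197 / 44.9) = √542,737.2 ≈ 736.71 → Q = 737
N = D/Q = 61,850/737 ≈ 83.921 orders/yr

83.9 orders per year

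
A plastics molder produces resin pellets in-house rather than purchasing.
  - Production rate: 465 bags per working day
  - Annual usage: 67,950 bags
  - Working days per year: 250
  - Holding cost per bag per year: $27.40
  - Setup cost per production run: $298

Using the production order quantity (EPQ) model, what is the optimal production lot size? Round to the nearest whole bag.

1,886 bags

d = 67,950/250 = 271.8000 bags/day;  effective holding cost H(1 − d/p) = 27.4·(1 − 271.8000/465) = 11.38426
Q* = √(2DS / H_eff) = √(2·67,950·298 / 11.38426) ≈ 1,886.10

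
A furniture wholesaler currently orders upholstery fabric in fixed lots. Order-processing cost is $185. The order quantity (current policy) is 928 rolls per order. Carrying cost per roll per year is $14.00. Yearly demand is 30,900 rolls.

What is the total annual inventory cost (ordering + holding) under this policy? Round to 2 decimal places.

Ordering: D/Q × S = 30,900/928 × $185 = $6,160.02
Holding:  Q/2 × H = 928/2 × $14 = $6,496.00
Total = $6,160.02 + $6,496.00 = $12,656.02

$12,656.02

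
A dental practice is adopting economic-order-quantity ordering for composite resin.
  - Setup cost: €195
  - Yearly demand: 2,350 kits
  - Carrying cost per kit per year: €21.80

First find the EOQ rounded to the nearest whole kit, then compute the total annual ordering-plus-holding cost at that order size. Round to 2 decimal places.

2DS/H = 2·2,350·195/21.8 = 42,041.28
EOQ = √42,041.28 ≈ 205.04 → Q = 205 kits
Ordering: D/Q × S = 2,350/205 × €195 = €2,235.37
Holding:  Q/2 × H = 205/2 × €21.8 = €2,234.50
Total = €2,235.37 + €2,234.50 = €4,469.87

€4,469.87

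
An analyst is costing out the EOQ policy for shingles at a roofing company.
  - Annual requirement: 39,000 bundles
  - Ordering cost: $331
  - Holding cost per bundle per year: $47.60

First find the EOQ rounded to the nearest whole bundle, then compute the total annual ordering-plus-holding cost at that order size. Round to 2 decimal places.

$35,056.20

Optimal lot size Q* = (2 × 39,000 × $331 / $47.6)^½ ≈ 736.47 → Q = 736 bundles
Ordering: D/Q × S = 39,000/736 × $331 = $17,539.40
Holding:  Q/2 × H = 736/2 × $47.6 = $17,516.80
Total = $17,539.40 + $17,516.80 = $35,056.20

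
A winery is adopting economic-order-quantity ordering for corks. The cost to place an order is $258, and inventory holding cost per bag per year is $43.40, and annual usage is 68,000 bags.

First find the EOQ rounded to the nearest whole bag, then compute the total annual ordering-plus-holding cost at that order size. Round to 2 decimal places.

$39,023.32

2DS/H = 2·68,000·258/43.4 = 808,479.26
EOQ = √808,479.26 ≈ 899.15 → Q = 899 bags
Annual ordering cost = (D/Q)·S = (68,000/899) × 258 = $19,515.02
Annual holding cost  = (Q/2)·H = (899/2) × 43.4 = $19,508.30
Total = $19,515.02 + $19,508.30 = $39,023.32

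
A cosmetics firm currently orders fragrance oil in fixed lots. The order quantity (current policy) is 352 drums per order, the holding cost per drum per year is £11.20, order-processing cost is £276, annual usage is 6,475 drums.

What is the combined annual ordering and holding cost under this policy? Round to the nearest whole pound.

Annual ordering cost = (D/Q)·S = (6,475/352) × 276 = £5,076.99
Annual holding cost  = (Q/2)·H = (352/2) × 11.2 = £1,971.20
Total = £5,076.99 + £1,971.20 = £7,048.19

£7,048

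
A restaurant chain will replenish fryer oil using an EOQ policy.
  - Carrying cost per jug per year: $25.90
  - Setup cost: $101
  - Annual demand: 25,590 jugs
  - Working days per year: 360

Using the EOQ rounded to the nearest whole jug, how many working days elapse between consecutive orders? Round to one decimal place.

EOQ = √(2DS/H) = √(2 × 25,590 × 101 / 25.9)
    = √(199,582.24) ≈ 446.75 → Q = 447 jugs
Cycle time = (working days × Q)/D = (360 × 447) / 25,590 = 6.288 days

6.3 days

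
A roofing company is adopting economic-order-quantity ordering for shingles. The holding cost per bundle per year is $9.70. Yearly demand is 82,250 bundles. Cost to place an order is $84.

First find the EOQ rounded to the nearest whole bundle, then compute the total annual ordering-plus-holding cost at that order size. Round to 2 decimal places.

2DS/H = 2·82,250·84/9.7 = 1,424,536.08
EOQ = √1,424,536.08 ≈ 1,193.54 → Q = 1,194 bundles
Annual ordering cost = (D/Q)·S = (82,250/1,194) × 84 = $5,786.43
Annual holding cost  = (Q/2)·H = (1,194/2) × 9.7 = $5,790.90
Total = $5,786.43 + $5,790.90 = $11,577.33

$11,577.33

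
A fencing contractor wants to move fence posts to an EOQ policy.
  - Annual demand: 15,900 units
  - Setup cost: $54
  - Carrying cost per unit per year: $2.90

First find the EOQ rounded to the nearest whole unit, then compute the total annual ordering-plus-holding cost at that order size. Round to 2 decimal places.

$2,231.56

Q* = √(2·D·S / H) = √(2·15,900·54 / 2.9) = √592,137.9 ≈ 769.50 → Q = 770 units
Ordering: D/Q × S = 15,900/770 × $54 = $1,115.06
Holding:  Q/2 × H = 770/2 × $2.9 = $1,116.50
Total = $1,115.06 + $1,116.50 = $2,231.56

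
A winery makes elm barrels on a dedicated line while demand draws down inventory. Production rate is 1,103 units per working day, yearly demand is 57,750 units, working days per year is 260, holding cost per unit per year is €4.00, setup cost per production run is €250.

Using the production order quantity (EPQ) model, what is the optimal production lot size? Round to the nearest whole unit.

3,006 units

d = 57,750/260 = 222.1154 units/day;  effective holding cost H(1 − d/p) = 4·(1 − 222.1154/1103) = 3.19450
Q* = √(2DS / H_eff) = √(2·57,750·250 / 3.19450) ≈ 3,006.49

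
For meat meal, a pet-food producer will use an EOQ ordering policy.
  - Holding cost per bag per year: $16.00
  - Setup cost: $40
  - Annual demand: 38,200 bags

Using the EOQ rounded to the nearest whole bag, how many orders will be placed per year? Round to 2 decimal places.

87.41 orders per year

Q* = √(2·D·S / H) = √(2·38,200·40 / 16) = √191,000.0 ≈ 437.04 → Q = 437
N = D/Q = 38,200/437 ≈ 87.414 orders/yr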